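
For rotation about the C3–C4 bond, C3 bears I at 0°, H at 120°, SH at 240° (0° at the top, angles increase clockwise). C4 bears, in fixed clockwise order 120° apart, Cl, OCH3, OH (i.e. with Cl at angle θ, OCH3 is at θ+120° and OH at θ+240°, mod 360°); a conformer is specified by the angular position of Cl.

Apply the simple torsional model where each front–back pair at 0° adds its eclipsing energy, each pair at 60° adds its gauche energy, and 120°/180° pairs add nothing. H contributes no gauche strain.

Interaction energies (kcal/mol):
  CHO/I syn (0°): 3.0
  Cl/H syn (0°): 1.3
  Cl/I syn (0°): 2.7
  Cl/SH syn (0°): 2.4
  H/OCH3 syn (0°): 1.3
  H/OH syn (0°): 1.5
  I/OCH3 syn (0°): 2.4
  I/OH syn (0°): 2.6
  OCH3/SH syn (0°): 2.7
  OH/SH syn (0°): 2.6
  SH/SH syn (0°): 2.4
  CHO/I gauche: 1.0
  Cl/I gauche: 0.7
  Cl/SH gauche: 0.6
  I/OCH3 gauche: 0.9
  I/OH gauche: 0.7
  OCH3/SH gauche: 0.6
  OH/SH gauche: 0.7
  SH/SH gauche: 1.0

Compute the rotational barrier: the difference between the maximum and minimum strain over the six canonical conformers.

Cl at 0° (eclipsed): I–Cl eclipsed, H–OCH3 eclipsed, SH–OH eclipsed; 2.7 + 1.3 + 2.6 = 6.6 kcal/mol.
Cl at 60° (staggered): I–Cl gauche, I–OH gauche, SH–OCH3 gauche, SH–OH gauche; 0.7 + 0.7 + 0.6 + 0.7 = 2.7 kcal/mol.
Cl at 120° (eclipsed): I–OH eclipsed, H–Cl eclipsed, SH–OCH3 eclipsed; 2.6 + 1.3 + 2.7 = 6.6 kcal/mol.
Cl at 180° (staggered): I–OCH3 gauche, I–OH gauche, SH–Cl gauche, SH–OCH3 gauche; 0.9 + 0.7 + 0.6 + 0.6 = 2.8 kcal/mol.
Cl at 240° (eclipsed): I–OCH3 eclipsed, H–OH eclipsed, SH–Cl eclipsed; 2.4 + 1.5 + 2.4 = 6.3 kcal/mol.
Cl at 300° (staggered): I–Cl gauche, I–OCH3 gauche, SH–Cl gauche, SH–OH gauche; 0.7 + 0.9 + 0.6 + 0.7 = 2.9 kcal/mol.
Max at 0° (6.6 kcal/mol), min at 60° (2.7 kcal/mol); barrier = 3.9 kcal/mol.

3.9 kcal/mol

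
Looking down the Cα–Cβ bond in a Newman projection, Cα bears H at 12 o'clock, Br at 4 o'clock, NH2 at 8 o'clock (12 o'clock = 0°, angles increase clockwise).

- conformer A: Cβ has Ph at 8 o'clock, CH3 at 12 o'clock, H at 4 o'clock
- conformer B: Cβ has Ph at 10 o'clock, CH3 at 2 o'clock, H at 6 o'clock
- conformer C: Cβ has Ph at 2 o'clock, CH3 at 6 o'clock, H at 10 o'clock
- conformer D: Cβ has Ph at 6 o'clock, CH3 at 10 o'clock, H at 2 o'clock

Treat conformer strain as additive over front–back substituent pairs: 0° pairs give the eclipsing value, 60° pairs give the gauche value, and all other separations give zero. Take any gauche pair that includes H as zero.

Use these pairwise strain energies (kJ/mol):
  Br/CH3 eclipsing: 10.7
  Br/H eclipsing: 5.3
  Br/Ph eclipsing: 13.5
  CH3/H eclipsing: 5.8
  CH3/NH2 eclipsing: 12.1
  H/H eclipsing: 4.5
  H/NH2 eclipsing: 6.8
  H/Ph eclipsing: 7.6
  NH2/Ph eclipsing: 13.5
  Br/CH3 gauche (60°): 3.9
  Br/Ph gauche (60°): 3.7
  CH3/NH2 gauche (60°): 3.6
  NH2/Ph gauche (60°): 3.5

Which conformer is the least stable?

A is eclipsed. H at 0° is eclipsed with CH3 at 0° (5.8); Br at 120° is eclipsed with H at 120° (5.3); NH2 at 240° is eclipsed with Ph at 240° (13.5). Total 24.6 kJ/mol.
B is staggered. Br at 120° is gauche with CH3 at 60° (3.9); NH2 at 240° is gauche with Ph at 300° (3.5). Total 7.4 kJ/mol.
C is staggered. Br at 120° is gauche with Ph at 60° (3.7); Br at 120° is gauche with CH3 at 180° (3.9); NH2 at 240° is gauche with CH3 at 180° (3.6). Total 11.2 kJ/mol.
D is staggered. Br at 120° is gauche with Ph at 180° (3.7); NH2 at 240° is gauche with Ph at 180° (3.5); NH2 at 240° is gauche with CH3 at 300° (3.6). Total 10.8 kJ/mol.
A has the highest total (24.6 kJ/mol).

A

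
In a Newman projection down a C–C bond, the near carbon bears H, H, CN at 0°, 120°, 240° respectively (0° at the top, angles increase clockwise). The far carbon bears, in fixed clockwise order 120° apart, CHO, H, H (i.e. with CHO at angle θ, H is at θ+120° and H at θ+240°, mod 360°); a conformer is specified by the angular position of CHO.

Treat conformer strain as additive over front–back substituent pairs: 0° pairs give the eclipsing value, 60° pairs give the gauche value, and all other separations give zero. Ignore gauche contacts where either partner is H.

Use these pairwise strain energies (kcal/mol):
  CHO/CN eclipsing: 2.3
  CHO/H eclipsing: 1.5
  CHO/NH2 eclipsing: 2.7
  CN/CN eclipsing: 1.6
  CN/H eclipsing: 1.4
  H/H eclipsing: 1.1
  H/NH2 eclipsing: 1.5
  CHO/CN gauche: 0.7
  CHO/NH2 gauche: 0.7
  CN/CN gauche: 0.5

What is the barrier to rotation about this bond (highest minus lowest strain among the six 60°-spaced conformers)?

CHO at 0° is eclipsed. H at 0° is eclipsed with CHO at 0° (1.5); H at 120° is eclipsed with H at 120° (1.1); CN at 240° is eclipsed with H at 240° (1.4). Total 4.0 kcal/mol.
CHO at 60° (staggered): no non-H gauche contacts → 0.0 kcal/mol.
CHO at 120° is eclipsed. H at 0° is eclipsed with H at 0° (1.1); H at 120° is eclipsed with CHO at 120° (1.5); CN at 240° is eclipsed with H at 240° (1.4). Total 4.0 kcal/mol.
CHO at 180° is staggered. CN at 240° is gauche with CHO at 180° (0.7). Total 0.7 kcal/mol.
CHO at 240° is eclipsed. H at 0° is eclipsed with H at 0° (1.1); H at 120° is eclipsed with H at 120° (1.1); CN at 240° is eclipsed with CHO at 240° (2.3). Total 4.5 kcal/mol.
CHO at 300° is staggered. CN at 240° is gauche with CHO at 300° (0.7). Total 0.7 kcal/mol.
Max at 240° (4.5 kcal/mol), min at 60° (0.0 kcal/mol); barrier = 4.5 kcal/mol.

4.5 kcal/mol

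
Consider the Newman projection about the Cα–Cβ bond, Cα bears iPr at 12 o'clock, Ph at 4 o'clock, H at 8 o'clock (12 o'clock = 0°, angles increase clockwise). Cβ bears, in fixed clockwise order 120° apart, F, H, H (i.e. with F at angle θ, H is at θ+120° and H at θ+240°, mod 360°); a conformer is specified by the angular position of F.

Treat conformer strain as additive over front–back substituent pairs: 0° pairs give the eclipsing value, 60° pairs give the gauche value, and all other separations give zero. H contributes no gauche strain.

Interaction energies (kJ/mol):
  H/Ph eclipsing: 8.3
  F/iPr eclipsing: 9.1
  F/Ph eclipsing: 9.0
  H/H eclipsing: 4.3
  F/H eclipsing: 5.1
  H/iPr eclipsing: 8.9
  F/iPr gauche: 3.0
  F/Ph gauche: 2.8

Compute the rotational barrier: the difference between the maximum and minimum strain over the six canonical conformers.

19.5 kJ/mol

F at 0° (eclipsed): iPr–F eclipsed, Ph–H eclipsed, H–H eclipsed; 9.1 + 8.3 + 4.3 = 21.7 kJ/mol.
F at 60° (staggered): iPr–F gauche, Ph–F gauche; 3.0 + 2.8 = 5.8 kJ/mol.
F at 120° (eclipsed): iPr–H eclipsed, Ph–F eclipsed, H–H eclipsed; 8.9 + 9.0 + 4.3 = 22.2 kJ/mol.
F at 180° (staggered): Ph–F gauche; 2.8 = 2.8 kJ/mol.
F at 240° (eclipsed): iPr–H eclipsed, Ph–H eclipsed, H–F eclipsed; 8.9 + 8.3 + 5.1 = 22.3 kJ/mol.
F at 300° (staggered): iPr–F gauche; 3.0 = 3.0 kJ/mol.
Max at 240° (22.3 kJ/mol), min at 180° (2.8 kJ/mol); barrier = 19.5 kJ/mol.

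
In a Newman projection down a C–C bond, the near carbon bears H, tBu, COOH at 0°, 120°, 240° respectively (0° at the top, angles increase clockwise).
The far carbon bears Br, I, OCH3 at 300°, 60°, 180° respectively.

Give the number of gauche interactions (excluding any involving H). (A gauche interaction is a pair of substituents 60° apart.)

4

Non-H gauche pairs: tBu(120°)/I(60°); tBu(120°)/OCH3(180°); COOH(240°)/Br(300°); COOH(240°)/OCH3(180°) — 4 interactions.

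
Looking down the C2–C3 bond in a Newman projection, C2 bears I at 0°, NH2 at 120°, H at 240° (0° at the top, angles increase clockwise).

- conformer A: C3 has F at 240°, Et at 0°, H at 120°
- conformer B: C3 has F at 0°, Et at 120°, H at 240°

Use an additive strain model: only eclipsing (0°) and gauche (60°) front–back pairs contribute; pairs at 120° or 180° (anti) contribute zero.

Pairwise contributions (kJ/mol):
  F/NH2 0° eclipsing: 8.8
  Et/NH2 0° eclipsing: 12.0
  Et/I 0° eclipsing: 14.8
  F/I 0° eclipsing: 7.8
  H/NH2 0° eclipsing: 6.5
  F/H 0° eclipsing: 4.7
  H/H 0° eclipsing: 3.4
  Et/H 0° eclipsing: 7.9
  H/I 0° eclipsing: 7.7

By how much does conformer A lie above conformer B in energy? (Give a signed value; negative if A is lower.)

+2.8 kJ/mol

A (eclipsed): I–Et eclipsed, NH2–H eclipsed, H–F eclipsed; 14.8 + 6.5 + 4.7 = 26.0 kJ/mol.
B (eclipsed): I–F eclipsed, NH2–Et eclipsed, H–H eclipsed; 7.8 + 12.0 + 3.4 = 23.2 kJ/mol.
E(A) − E(B) = 26.0 − 23.2 = +2.8 kJ/mol.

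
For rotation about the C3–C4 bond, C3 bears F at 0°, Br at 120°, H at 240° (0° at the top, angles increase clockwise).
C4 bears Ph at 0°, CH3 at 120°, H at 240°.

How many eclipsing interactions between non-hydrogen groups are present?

2

Non-H eclipsing pairs: F(0°)/Ph(0°); Br(120°)/CH3(120°) — 2 interactions.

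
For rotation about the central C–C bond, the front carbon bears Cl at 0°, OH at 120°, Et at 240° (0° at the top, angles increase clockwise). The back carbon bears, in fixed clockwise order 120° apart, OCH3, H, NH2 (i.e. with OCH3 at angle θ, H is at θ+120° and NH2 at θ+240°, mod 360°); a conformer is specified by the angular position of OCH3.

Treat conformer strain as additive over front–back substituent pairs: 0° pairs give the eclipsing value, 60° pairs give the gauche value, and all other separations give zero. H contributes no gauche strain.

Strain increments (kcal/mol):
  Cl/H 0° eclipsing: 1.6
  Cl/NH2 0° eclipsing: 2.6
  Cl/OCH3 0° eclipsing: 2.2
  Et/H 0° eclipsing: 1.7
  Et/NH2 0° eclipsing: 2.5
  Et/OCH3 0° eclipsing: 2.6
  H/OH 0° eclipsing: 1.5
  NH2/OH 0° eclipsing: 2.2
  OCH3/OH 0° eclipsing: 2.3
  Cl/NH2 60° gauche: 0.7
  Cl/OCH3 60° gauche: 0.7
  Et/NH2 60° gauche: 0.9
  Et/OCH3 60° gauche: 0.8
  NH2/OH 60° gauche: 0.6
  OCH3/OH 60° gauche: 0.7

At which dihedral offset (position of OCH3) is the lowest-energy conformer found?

OCH3 at 0° is eclipsed. Cl at 0° is eclipsed with OCH3 at 0° (2.2); OH at 120° is eclipsed with H at 120° (1.5); Et at 240° is eclipsed with NH2 at 240° (2.5). Total 6.2 kcal/mol.
OCH3 at 60° is staggered. Cl at 0° is gauche with OCH3 at 60° (0.7); Cl at 0° is gauche with NH2 at 300° (0.7); OH at 120° is gauche with OCH3 at 60° (0.7); Et at 240° is gauche with NH2 at 300° (0.9). Total 3.0 kcal/mol.
OCH3 at 120° is eclipsed. Cl at 0° is eclipsed with NH2 at 0° (2.6); OH at 120° is eclipsed with OCH3 at 120° (2.3); Et at 240° is eclipsed with H at 240° (1.7). Total 6.6 kcal/mol.
OCH3 at 180° is staggered. Cl at 0° is gauche with NH2 at 60° (0.7); OH at 120° is gauche with OCH3 at 180° (0.7); OH at 120° is gauche with NH2 at 60° (0.6); Et at 240° is gauche with OCH3 at 180° (0.8). Total 2.8 kcal/mol.
OCH3 at 240° is eclipsed. Cl at 0° is eclipsed with H at 0° (1.6); OH at 120° is eclipsed with NH2 at 120° (2.2); Et at 240° is eclipsed with OCH3 at 240° (2.6). Total 6.4 kcal/mol.
OCH3 at 300° is staggered. Cl at 0° is gauche with OCH3 at 300° (0.7); OH at 120° is gauche with NH2 at 180° (0.6); Et at 240° is gauche with OCH3 at 300° (0.8); Et at 240° is gauche with NH2 at 180° (0.9). Total 3.0 kcal/mol.
The minimum (2.8 kcal/mol) occurs with OCH3 at 180°.

180°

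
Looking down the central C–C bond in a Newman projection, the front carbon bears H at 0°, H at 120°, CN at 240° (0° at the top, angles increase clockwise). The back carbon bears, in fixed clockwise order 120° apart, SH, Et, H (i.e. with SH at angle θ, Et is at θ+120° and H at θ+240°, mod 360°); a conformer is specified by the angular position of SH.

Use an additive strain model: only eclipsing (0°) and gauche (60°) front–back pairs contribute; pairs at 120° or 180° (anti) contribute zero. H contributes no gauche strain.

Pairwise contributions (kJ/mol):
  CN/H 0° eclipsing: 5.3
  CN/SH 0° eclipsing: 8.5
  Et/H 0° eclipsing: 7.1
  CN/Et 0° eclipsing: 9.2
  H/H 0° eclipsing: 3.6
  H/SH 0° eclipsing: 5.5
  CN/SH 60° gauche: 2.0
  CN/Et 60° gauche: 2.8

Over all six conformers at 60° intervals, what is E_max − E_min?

SH at 0° (eclipsed): H–SH eclipsed, H–Et eclipsed, CN–H eclipsed; 5.5 + 7.1 + 5.3 = 17.9 kJ/mol.
SH at 60° (staggered): CN–Et gauche; 2.8 = 2.8 kJ/mol.
SH at 120° (eclipsed): H–H eclipsed, H–SH eclipsed, CN–Et eclipsed; 3.6 + 5.5 + 9.2 = 18.3 kJ/mol.
SH at 180° (staggered): CN–SH gauche, CN–Et gauche; 2.0 + 2.8 = 4.8 kJ/mol.
SH at 240° (eclipsed): H–Et eclipsed, H–H eclipsed, CN–SH eclipsed; 7.1 + 3.6 + 8.5 = 19.2 kJ/mol.
SH at 300° (staggered): CN–SH gauche; 2.0 = 2.0 kJ/mol.
Max at 240° (19.2 kJ/mol), min at 300° (2.0 kJ/mol); barrier = 17.2 kJ/mol.

17.2 kJ/mol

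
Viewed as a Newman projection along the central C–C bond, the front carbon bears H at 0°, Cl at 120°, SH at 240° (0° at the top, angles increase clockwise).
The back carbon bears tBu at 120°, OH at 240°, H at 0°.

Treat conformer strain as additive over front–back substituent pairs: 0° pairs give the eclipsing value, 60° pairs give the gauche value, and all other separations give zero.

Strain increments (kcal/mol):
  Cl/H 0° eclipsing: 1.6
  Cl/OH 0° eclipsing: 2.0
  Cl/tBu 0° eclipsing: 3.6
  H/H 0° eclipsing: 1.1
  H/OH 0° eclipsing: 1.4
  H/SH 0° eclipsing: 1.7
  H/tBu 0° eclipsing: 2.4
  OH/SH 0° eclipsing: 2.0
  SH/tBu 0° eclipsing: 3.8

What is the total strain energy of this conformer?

6.7 kcal/mol

This conformer (eclipsed): H–H eclipsed, Cl–tBu eclipsed, SH–OH eclipsed; 1.1 + 3.6 + 2.0 = 6.7 kcal/mol.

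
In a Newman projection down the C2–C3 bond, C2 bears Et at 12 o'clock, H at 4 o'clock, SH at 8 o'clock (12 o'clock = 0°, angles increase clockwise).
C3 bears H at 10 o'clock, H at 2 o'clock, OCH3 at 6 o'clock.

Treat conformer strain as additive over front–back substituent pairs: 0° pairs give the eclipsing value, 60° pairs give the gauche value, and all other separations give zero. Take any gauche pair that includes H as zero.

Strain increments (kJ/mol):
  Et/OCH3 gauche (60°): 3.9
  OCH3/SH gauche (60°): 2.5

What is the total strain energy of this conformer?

2.5 kJ/mol

This conformer (staggered): SH(240°)/OCH3(180°) gauche 2.5 → 2.5 kJ/mol.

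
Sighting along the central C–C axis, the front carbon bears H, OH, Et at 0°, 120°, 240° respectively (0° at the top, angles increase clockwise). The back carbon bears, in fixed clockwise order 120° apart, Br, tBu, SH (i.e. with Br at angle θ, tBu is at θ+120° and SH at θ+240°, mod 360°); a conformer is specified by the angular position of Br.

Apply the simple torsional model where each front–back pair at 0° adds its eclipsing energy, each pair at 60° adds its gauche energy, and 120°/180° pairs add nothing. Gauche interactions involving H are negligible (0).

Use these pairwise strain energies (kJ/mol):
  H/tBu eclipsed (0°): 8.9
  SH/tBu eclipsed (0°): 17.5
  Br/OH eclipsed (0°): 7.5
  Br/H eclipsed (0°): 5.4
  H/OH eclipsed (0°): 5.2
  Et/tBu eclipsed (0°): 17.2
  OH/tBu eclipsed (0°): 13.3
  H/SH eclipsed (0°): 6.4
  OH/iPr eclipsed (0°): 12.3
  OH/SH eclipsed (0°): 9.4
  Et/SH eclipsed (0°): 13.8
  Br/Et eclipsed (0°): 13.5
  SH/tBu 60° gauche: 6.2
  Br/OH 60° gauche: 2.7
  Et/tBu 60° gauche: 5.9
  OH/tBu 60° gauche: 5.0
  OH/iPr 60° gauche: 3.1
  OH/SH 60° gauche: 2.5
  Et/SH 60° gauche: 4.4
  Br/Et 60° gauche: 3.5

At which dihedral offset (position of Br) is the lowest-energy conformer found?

Br at 0° (eclipsed): H–Br eclipsed, OH–tBu eclipsed, Et–SH eclipsed; 5.4 + 13.3 + 13.8 = 32.5 kJ/mol.
Br at 60° (staggered): OH–Br gauche, OH–tBu gauche, Et–tBu gauche, Et–SH gauche; 2.7 + 5.0 + 5.9 + 4.4 = 18.0 kJ/mol.
Br at 120° (eclipsed): H–SH eclipsed, OH–Br eclipsed, Et–tBu eclipsed; 6.4 + 7.5 + 17.2 = 31.1 kJ/mol.
Br at 180° (staggered): OH–Br gauche, OH–SH gauche, Et–Br gauche, Et–tBu gauche; 2.7 + 2.5 + 3.5 + 5.9 = 14.6 kJ/mol.
Br at 240° (eclipsed): H–tBu eclipsed, OH–SH eclipsed, Et–Br eclipsed; 8.9 + 9.4 + 13.5 = 31.8 kJ/mol.
Br at 300° (staggered): OH–tBu gauche, OH–SH gauche, Et–Br gauche, Et–SH gauche; 5.0 + 2.5 + 3.5 + 4.4 = 15.4 kJ/mol.
The minimum (14.6 kJ/mol) occurs with Br at 180°.

180°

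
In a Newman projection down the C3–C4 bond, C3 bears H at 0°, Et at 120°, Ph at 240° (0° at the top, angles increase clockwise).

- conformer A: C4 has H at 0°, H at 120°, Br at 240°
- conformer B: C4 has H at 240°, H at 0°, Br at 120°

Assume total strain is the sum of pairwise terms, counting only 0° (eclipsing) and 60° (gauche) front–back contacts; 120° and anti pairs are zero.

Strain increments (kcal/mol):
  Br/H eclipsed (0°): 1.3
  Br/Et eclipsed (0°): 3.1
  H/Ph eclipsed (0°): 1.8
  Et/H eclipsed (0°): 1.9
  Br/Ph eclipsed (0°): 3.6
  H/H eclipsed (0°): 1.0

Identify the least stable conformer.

A (eclipsed): H(0°)/H(0°) eclipsed 1.0; Et(120°)/H(120°) eclipsed 1.9; Ph(240°)/Br(240°) eclipsed 3.6 → 6.5 kcal/mol.
B (eclipsed): H(0°)/H(0°) eclipsed 1.0; Et(120°)/Br(120°) eclipsed 3.1; Ph(240°)/H(240°) eclipsed 1.8 → 5.9 kcal/mol.
A has the highest total (6.5 kcal/mol).

A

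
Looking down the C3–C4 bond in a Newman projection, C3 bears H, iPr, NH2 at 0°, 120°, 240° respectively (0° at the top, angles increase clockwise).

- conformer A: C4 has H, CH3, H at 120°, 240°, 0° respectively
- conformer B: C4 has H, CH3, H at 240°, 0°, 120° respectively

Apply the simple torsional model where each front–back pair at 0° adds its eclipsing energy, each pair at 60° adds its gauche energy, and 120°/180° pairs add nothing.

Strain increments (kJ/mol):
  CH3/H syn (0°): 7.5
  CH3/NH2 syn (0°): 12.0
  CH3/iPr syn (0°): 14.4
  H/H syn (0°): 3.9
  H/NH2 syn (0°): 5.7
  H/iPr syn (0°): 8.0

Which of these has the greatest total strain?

A (eclipsed): H(0°)/H(0°) eclipsed 3.9; iPr(120°)/H(120°) eclipsed 8.0; NH2(240°)/CH3(240°) eclipsed 12.0 → 23.9 kJ/mol.
B (eclipsed): H(0°)/CH3(0°) eclipsed 7.5; iPr(120°)/H(120°) eclipsed 8.0; NH2(240°)/H(240°) eclipsed 5.7 → 21.2 kJ/mol.
A has the highest total (23.9 kJ/mol).

A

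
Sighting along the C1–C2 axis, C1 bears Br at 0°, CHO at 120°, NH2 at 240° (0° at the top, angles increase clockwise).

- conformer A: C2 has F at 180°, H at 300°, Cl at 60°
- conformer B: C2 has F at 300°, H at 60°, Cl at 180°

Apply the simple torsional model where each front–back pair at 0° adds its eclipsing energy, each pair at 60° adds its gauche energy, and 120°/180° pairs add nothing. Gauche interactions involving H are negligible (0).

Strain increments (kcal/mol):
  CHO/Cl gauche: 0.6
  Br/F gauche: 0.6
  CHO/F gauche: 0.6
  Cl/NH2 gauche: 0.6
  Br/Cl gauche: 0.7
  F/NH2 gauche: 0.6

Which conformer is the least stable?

A is staggered. Br at 0° is gauche with Cl at 60° (0.7); CHO at 120° is gauche with F at 180° (0.6); CHO at 120° is gauche with Cl at 60° (0.6); NH2 at 240° is gauche with F at 180° (0.6). Total 2.5 kcal/mol.
B is staggered. Br at 0° is gauche with F at 300° (0.6); CHO at 120° is gauche with Cl at 180° (0.6); NH2 at 240° is gauche with F at 300° (0.6); NH2 at 240° is gauche with Cl at 180° (0.6). Total 2.4 kcal/mol.
A has the highest total (2.5 kcal/mol).

A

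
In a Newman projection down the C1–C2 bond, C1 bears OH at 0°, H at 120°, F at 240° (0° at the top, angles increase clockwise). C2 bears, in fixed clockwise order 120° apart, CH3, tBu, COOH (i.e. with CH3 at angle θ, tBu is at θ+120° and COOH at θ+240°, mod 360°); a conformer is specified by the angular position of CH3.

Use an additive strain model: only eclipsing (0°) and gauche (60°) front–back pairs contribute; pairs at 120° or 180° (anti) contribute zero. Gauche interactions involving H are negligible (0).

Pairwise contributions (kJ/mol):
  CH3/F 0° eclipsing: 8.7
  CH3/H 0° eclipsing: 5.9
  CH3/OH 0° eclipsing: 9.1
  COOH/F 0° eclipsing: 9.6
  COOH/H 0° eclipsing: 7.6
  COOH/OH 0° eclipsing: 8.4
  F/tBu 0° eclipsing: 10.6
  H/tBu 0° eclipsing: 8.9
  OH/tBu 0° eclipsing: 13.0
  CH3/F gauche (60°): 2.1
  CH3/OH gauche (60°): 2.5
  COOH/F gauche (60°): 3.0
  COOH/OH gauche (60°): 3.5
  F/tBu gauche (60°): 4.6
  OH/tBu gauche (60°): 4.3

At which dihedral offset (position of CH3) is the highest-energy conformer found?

CH3 at 0° (eclipsed): OH(0°)/CH3(0°) eclipsed 9.1; H(120°)/tBu(120°) eclipsed 8.9; F(240°)/COOH(240°) eclipsed 9.6 → 27.6 kJ/mol.
CH3 at 60° (staggered): OH(0°)/CH3(60°) gauche 2.5; OH(0°)/COOH(300°) gauche 3.5; F(240°)/tBu(180°) gauche 4.6; F(240°)/COOH(300°) gauche 3.0 → 13.6 kJ/mol.
CH3 at 120° (eclipsed): OH(0°)/COOH(0°) eclipsed 8.4; H(120°)/CH3(120°) eclipsed 5.9; F(240°)/tBu(240°) eclipsed 10.6 → 24.9 kJ/mol.
CH3 at 180° (staggered): OH(0°)/tBu(300°) gauche 4.3; OH(0°)/COOH(60°) gauche 3.5; F(240°)/CH3(180°) gauche 2.1; F(240°)/tBu(300°) gauche 4.6 → 14.5 kJ/mol.
CH3 at 240° (eclipsed): OH(0°)/tBu(0°) eclipsed 13.0; H(120°)/COOH(120°) eclipsed 7.6; F(240°)/CH3(240°) eclipsed 8.7 → 29.3 kJ/mol.
CH3 at 300° (staggered): OH(0°)/CH3(300°) gauche 2.5; OH(0°)/tBu(60°) gauche 4.3; F(240°)/CH3(300°) gauche 2.1; F(240°)/COOH(180°) gauche 3.0 → 11.9 kJ/mol.
The maximum (29.3 kJ/mol) occurs with CH3 at 240°.

240°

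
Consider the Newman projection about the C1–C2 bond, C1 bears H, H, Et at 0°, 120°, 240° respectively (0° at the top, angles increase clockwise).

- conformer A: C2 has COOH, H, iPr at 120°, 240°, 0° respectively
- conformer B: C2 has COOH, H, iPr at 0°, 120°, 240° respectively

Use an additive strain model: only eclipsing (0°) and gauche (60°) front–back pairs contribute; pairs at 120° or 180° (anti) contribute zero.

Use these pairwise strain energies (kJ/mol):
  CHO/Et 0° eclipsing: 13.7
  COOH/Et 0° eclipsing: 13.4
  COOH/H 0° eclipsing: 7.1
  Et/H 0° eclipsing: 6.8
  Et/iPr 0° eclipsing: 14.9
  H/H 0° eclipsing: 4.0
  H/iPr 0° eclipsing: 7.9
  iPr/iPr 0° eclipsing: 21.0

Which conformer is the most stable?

A (eclipsed): H(0°)/iPr(0°) eclipsed 7.9; H(120°)/COOH(120°) eclipsed 7.1; Et(240°)/H(240°) eclipsed 6.8 → 21.8 kJ/mol.
B (eclipsed): H(0°)/COOH(0°) eclipsed 7.1; H(120°)/H(120°) eclipsed 4.0; Et(240°)/iPr(240°) eclipsed 14.9 → 26.0 kJ/mol.
A has the lowest total (21.8 kJ/mol).

A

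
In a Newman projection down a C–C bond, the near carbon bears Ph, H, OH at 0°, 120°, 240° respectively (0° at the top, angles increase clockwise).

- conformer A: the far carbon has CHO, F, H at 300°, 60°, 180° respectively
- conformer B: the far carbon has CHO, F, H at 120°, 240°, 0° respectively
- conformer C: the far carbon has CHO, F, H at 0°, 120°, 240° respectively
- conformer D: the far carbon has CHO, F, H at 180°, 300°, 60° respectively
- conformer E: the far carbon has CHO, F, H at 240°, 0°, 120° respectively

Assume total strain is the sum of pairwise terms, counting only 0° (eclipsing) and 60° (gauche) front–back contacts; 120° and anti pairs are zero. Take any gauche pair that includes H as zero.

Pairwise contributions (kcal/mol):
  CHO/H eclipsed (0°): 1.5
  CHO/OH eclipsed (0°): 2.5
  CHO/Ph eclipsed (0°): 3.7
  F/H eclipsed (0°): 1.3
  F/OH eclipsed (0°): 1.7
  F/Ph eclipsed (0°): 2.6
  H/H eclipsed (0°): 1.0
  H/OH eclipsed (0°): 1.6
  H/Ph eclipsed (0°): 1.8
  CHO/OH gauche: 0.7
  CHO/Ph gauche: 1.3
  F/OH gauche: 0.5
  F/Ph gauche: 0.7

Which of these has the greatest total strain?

A (staggered): Ph(0°)/CHO(300°) gauche 1.3; Ph(0°)/F(60°) gauche 0.7; OH(240°)/CHO(300°) gauche 0.7 → 2.7 kcal/mol.
B (eclipsed): Ph(0°)/H(0°) eclipsed 1.8; H(120°)/CHO(120°) eclipsed 1.5; OH(240°)/F(240°) eclipsed 1.7 → 5.0 kcal/mol.
C (eclipsed): Ph(0°)/CHO(0°) eclipsed 3.7; H(120°)/F(120°) eclipsed 1.3; OH(240°)/H(240°) eclipsed 1.6 → 6.6 kcal/mol.
D (staggered): Ph(0°)/F(300°) gauche 0.7; OH(240°)/CHO(180°) gauche 0.7; OH(240°)/F(300°) gauche 0.5 → 1.9 kcal/mol.
E (eclipsed): Ph(0°)/F(0°) eclipsed 2.6; H(120°)/H(120°) eclipsed 1.0; OH(240°)/CHO(240°) eclipsed 2.5 → 6.1 kcal/mol.
C has the highest total (6.6 kcal/mol).

C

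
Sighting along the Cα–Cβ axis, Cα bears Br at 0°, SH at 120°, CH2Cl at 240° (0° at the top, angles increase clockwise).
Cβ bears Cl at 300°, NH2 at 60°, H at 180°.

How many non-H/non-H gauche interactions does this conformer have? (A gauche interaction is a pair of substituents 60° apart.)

4

Non-H gauche pairs: Br(0°)/Cl(300°); Br(0°)/NH2(60°); SH(120°)/NH2(60°); CH2Cl(240°)/Cl(300°) — 4 interactions.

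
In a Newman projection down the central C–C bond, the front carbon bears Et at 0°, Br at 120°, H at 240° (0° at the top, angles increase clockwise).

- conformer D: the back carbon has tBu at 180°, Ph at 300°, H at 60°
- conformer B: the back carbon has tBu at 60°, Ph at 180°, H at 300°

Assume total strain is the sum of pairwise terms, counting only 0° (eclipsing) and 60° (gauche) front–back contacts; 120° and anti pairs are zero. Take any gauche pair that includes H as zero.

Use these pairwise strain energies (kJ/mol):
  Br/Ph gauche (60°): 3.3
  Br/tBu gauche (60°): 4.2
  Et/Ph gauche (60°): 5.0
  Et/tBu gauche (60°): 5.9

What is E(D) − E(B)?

-4.2 kJ/mol

D (staggered): Et(0°)/Ph(300°) gauche 5.0; Br(120°)/tBu(180°) gauche 4.2 → 9.2 kJ/mol.
B (staggered): Et(0°)/tBu(60°) gauche 5.9; Br(120°)/tBu(60°) gauche 4.2; Br(120°)/Ph(180°) gauche 3.3 → 13.4 kJ/mol.
E(D) − E(B) = 9.2 − 13.4 = -4.2 kJ/mol.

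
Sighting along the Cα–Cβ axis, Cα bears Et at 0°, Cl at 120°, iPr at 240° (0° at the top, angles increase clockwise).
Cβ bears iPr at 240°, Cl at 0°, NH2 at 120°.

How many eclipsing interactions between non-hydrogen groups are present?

Non-H eclipsing pairs: Et(0°)/Cl(0°); Cl(120°)/NH2(120°); iPr(240°)/iPr(240°) — 3 interactions.

3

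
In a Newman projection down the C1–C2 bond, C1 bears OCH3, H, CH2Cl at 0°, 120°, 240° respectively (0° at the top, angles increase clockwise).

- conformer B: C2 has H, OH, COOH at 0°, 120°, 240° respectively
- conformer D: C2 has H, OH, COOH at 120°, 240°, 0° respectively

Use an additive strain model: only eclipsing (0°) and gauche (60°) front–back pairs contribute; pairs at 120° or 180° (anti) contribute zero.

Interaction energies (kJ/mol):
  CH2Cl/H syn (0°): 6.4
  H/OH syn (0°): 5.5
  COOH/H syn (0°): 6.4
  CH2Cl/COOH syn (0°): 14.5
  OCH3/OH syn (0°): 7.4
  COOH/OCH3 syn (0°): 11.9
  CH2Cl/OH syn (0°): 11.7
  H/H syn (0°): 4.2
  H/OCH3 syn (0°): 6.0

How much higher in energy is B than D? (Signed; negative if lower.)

B is eclipsed. OCH3 at 0° is eclipsed with H at 0° (6.0); H at 120° is eclipsed with OH at 120° (5.5); CH2Cl at 240° is eclipsed with COOH at 240° (14.5). Total 26.0 kJ/mol.
D is eclipsed. OCH3 at 0° is eclipsed with COOH at 0° (11.9); H at 120° is eclipsed with H at 120° (4.2); CH2Cl at 240° is eclipsed with OH at 240° (11.7). Total 27.8 kJ/mol.
E(B) − E(D) = 26.0 − 27.8 = -1.8 kJ/mol.

-1.8 kJ/mol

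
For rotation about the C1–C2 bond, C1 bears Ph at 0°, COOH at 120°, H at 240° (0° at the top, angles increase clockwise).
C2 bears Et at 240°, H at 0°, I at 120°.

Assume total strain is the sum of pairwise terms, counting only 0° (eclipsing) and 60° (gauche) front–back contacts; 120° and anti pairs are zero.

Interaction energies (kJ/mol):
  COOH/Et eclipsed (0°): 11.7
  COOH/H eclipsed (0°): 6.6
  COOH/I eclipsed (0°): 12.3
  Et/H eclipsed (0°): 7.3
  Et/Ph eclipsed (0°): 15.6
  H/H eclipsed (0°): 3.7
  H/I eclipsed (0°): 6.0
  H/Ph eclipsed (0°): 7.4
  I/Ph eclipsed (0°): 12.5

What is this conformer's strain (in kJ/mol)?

This conformer (eclipsed): Ph–H eclipsed, COOH–I eclipsed, H–Et eclipsed; 7.4 + 12.3 + 7.3 = 27.0 kJ/mol.

27.0 kJ/mol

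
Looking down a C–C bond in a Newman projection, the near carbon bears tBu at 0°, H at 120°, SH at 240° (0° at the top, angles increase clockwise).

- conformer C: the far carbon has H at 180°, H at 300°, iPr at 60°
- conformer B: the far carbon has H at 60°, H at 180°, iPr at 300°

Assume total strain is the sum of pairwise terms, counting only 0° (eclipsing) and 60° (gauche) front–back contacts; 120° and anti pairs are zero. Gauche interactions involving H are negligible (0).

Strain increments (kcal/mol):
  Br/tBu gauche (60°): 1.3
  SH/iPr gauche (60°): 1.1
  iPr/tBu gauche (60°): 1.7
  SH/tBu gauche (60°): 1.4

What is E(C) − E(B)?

C (staggered): tBu–iPr gauche; 1.7 = 1.7 kcal/mol.
B (staggered): tBu–iPr gauche, SH–iPr gauche; 1.7 + 1.1 = 2.8 kcal/mol.
E(C) − E(B) = 1.7 − 2.8 = -1.1 kcal/mol.

-1.1 kcal/mol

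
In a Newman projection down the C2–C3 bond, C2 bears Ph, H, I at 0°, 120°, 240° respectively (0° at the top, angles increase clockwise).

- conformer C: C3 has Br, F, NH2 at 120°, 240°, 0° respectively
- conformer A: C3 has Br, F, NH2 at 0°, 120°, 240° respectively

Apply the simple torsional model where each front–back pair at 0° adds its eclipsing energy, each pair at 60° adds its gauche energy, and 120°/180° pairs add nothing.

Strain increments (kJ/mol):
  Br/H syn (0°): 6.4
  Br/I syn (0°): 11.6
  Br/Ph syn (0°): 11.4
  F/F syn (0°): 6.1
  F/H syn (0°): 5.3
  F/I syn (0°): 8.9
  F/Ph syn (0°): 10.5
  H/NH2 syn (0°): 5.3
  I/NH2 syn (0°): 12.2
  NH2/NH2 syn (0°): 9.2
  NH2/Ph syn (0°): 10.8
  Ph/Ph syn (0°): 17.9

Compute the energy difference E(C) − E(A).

C (eclipsed): Ph(0°)/NH2(0°) eclipsed 10.8; H(120°)/Br(120°) eclipsed 6.4; I(240°)/F(240°) eclipsed 8.9 → 26.1 kJ/mol.
A (eclipsed): Ph(0°)/Br(0°) eclipsed 11.4; H(120°)/F(120°) eclipsed 5.3; I(240°)/NH2(240°) eclipsed 12.2 → 28.9 kJ/mol.
E(C) − E(A) = 26.1 − 28.9 = -2.8 kJ/mol.

-2.8 kJ/mol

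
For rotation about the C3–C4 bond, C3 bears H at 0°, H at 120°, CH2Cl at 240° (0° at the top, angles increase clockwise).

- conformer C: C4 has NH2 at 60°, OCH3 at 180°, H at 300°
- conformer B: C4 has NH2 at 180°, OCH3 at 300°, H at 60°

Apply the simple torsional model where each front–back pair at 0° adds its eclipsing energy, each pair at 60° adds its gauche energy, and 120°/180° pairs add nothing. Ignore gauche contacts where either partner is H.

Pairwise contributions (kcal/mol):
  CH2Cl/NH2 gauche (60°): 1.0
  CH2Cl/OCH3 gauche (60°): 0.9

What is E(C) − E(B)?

C (staggered): CH2Cl(240°)/OCH3(180°) gauche 0.9 → 0.9 kcal/mol.
B (staggered): CH2Cl(240°)/NH2(180°) gauche 1.0; CH2Cl(240°)/OCH3(300°) gauche 0.9 → 1.9 kcal/mol.
E(C) − E(B) = 0.9 − 1.9 = -1.0 kcal/mol.

-1.0 kcal/mol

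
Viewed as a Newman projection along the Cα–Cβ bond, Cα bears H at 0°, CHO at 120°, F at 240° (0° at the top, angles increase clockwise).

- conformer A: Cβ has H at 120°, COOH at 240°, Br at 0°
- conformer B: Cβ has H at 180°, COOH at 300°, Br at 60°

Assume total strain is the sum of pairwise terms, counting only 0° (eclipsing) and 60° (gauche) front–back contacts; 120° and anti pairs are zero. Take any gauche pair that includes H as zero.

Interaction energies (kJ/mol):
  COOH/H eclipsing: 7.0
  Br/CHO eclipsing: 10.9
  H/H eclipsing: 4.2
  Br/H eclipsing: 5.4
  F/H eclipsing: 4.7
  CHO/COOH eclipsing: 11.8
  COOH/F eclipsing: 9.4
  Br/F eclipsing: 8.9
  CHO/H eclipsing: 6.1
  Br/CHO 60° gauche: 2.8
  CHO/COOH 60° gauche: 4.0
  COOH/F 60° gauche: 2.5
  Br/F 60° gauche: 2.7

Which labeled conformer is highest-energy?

A (eclipsed): H–Br eclipsed, CHO–H eclipsed, F–COOH eclipsed; 5.4 + 6.1 + 9.4 = 20.9 kJ/mol.
B (staggered): CHO–Br gauche, F–COOH gauche; 2.8 + 2.5 = 5.3 kJ/mol.
A has the highest total (20.9 kJ/mol).

A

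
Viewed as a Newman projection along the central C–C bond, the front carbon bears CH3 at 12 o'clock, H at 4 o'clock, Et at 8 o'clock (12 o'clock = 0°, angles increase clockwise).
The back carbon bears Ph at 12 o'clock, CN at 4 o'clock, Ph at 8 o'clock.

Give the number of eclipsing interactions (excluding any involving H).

Non-H eclipsing pairs: CH3(0°)/Ph(0°); Et(240°)/Ph(240°) — 2 interactions.

2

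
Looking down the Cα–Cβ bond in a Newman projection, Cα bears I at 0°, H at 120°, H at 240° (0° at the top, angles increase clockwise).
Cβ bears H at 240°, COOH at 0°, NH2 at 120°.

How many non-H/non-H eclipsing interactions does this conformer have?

Non-H eclipsing pairs: I(0°)/COOH(0°) — 1 interaction.

1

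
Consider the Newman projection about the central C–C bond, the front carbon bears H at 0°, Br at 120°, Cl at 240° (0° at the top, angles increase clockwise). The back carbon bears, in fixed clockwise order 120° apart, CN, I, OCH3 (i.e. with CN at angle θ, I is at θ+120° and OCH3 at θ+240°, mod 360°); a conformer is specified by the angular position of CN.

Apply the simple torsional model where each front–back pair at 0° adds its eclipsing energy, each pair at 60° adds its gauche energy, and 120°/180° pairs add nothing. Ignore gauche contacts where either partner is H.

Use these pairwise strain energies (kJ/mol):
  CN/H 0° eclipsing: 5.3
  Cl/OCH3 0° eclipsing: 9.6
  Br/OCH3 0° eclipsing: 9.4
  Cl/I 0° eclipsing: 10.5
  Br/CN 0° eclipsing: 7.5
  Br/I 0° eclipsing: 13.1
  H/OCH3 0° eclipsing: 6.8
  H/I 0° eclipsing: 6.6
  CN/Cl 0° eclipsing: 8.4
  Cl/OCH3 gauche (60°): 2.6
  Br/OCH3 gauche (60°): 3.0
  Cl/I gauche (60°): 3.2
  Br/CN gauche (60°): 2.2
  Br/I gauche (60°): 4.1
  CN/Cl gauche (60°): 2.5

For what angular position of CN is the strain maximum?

0°

CN at 0° (eclipsed): H(0°)/CN(0°) eclipsed 5.3; Br(120°)/I(120°) eclipsed 13.1; Cl(240°)/OCH3(240°) eclipsed 9.6 → 28.0 kJ/mol.
CN at 60° (staggered): Br(120°)/CN(60°) gauche 2.2; Br(120°)/I(180°) gauche 4.1; Cl(240°)/I(180°) gauche 3.2; Cl(240°)/OCH3(300°) gauche 2.6 → 12.1 kJ/mol.
CN at 120° (eclipsed): H(0°)/OCH3(0°) eclipsed 6.8; Br(120°)/CN(120°) eclipsed 7.5; Cl(240°)/I(240°) eclipsed 10.5 → 24.8 kJ/mol.
CN at 180° (staggered): Br(120°)/CN(180°) gauche 2.2; Br(120°)/OCH3(60°) gauche 3.0; Cl(240°)/CN(180°) gauche 2.5; Cl(240°)/I(300°) gauche 3.2 → 10.9 kJ/mol.
CN at 240° (eclipsed): H(0°)/I(0°) eclipsed 6.6; Br(120°)/OCH3(120°) eclipsed 9.4; Cl(240°)/CN(240°) eclipsed 8.4 → 24.4 kJ/mol.
CN at 300° (staggered): Br(120°)/I(60°) gauche 4.1; Br(120°)/OCH3(180°) gauche 3.0; Cl(240°)/CN(300°) gauche 2.5; Cl(240°)/OCH3(180°) gauche 2.6 → 12.2 kJ/mol.
The maximum (28.0 kJ/mol) occurs with CN at 0°.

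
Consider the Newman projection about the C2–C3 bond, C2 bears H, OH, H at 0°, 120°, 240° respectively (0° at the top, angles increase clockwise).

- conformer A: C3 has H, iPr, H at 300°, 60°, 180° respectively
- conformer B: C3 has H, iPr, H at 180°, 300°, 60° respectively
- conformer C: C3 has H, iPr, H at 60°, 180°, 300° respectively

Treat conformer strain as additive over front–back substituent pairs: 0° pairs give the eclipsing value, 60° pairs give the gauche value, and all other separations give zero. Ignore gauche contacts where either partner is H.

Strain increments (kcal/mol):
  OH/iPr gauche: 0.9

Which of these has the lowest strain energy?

B

A (staggered): OH(120°)/iPr(60°) gauche 0.9 → 0.9 kcal/mol.
B (staggered): no non-H gauche contacts → 0.0 kcal/mol.
C (staggered): OH(120°)/iPr(180°) gauche 0.9 → 0.9 kcal/mol.
B has the lowest total (0.0 kcal/mol).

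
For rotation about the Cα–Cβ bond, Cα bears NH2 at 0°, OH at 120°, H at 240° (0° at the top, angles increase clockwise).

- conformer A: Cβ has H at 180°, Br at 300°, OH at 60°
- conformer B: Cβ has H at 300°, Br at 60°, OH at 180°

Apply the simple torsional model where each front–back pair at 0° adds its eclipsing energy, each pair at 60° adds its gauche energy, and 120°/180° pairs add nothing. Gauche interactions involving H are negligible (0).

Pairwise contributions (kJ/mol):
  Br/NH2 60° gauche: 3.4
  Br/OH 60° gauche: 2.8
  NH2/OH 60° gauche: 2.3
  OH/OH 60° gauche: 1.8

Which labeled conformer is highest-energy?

B

A (staggered): NH2–Br gauche, NH2–OH gauche, OH–OH gauche; 3.4 + 2.3 + 1.8 = 7.5 kJ/mol.
B (staggered): NH2–Br gauche, OH–Br gauche, OH–OH gauche; 3.4 + 2.8 + 1.8 = 8.0 kJ/mol.
B has the highest total (8.0 kJ/mol).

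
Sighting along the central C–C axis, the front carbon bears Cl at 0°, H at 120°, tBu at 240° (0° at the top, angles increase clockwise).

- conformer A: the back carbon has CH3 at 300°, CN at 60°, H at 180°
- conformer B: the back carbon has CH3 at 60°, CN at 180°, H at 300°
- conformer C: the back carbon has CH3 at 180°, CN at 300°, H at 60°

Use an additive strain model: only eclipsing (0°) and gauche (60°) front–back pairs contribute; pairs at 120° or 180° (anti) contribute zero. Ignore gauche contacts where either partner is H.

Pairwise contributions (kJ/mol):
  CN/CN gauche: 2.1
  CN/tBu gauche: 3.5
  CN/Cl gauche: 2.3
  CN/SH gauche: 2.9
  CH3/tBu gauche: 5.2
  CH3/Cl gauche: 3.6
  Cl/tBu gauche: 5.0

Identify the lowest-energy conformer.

B

A (staggered): Cl–CH3 gauche, Cl–CN gauche, tBu–CH3 gauche; 3.6 + 2.3 + 5.2 = 11.1 kJ/mol.
B (staggered): Cl–CH3 gauche, tBu–CN gauche; 3.6 + 3.5 = 7.1 kJ/mol.
C (staggered): Cl–CN gauche, tBu–CH3 gauche, tBu–CN gauche; 2.3 + 5.2 + 3.5 = 11.0 kJ/mol.
B has the lowest total (7.1 kJ/mol).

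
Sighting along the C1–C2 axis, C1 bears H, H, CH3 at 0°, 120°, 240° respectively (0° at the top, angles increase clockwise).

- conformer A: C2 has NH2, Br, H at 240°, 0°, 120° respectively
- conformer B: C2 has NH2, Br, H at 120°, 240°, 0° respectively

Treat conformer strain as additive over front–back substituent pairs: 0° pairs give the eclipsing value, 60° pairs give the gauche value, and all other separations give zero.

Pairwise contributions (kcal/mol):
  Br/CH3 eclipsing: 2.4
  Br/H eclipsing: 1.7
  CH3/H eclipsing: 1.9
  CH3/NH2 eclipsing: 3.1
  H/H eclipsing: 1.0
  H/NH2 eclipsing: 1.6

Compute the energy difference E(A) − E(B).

+0.8 kcal/mol

A is eclipsed. H at 0° is eclipsed with Br at 0° (1.7); H at 120° is eclipsed with H at 120° (1.0); CH3 at 240° is eclipsed with NH2 at 240° (3.1). Total 5.8 kcal/mol.
B is eclipsed. H at 0° is eclipsed with H at 0° (1.0); H at 120° is eclipsed with NH2 at 120° (1.6); CH3 at 240° is eclipsed with Br at 240° (2.4). Total 5.0 kcal/mol.
E(A) − E(B) = 5.8 − 5.0 = +0.8 kcal/mol.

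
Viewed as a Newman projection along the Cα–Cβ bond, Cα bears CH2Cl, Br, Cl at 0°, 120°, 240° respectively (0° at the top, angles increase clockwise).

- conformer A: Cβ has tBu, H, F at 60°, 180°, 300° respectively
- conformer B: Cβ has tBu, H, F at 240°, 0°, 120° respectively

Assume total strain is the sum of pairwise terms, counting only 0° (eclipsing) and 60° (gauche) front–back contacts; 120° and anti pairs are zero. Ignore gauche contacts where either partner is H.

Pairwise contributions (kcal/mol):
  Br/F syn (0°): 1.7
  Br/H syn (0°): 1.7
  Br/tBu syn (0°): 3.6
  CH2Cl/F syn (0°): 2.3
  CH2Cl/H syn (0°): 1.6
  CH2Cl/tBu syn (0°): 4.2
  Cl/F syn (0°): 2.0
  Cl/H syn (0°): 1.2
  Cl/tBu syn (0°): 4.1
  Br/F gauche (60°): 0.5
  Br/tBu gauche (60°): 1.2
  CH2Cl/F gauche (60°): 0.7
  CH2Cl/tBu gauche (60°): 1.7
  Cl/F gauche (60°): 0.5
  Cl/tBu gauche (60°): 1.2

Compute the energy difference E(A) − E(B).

A (staggered): CH2Cl(0°)/tBu(60°) gauche 1.7; CH2Cl(0°)/F(300°) gauche 0.7; Br(120°)/tBu(60°) gauche 1.2; Cl(240°)/F(300°) gauche 0.5 → 4.1 kcal/mol.
B (eclipsed): CH2Cl(0°)/H(0°) eclipsed 1.6; Br(120°)/F(120°) eclipsed 1.7; Cl(240°)/tBu(240°) eclipsed 4.1 → 7.4 kcal/mol.
E(A) − E(B) = 4.1 − 7.4 = -3.3 kcal/mol.

-3.3 kcal/mol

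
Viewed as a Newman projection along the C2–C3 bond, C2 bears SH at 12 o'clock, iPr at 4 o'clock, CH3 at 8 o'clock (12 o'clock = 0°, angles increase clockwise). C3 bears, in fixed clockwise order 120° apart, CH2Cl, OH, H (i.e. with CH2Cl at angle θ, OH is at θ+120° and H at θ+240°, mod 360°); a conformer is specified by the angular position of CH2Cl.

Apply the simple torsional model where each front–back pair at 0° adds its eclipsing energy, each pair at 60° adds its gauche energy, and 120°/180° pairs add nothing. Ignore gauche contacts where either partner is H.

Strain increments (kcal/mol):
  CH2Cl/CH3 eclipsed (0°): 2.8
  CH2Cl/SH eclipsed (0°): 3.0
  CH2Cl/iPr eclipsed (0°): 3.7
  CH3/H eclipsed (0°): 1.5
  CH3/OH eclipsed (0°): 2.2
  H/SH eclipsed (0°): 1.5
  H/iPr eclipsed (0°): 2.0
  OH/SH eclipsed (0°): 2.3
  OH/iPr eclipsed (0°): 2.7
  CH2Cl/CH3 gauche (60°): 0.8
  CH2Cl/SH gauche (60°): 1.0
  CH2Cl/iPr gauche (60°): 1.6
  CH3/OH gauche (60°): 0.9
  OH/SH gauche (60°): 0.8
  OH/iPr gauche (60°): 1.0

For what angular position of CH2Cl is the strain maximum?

120°

CH2Cl at 0° (eclipsed): SH–CH2Cl eclipsed, iPr–OH eclipsed, CH3–H eclipsed; 3.0 + 2.7 + 1.5 = 7.2 kcal/mol.
CH2Cl at 60° (staggered): SH–CH2Cl gauche, iPr–CH2Cl gauche, iPr–OH gauche, CH3–OH gauche; 1.0 + 1.6 + 1.0 + 0.9 = 4.5 kcal/mol.
CH2Cl at 120° (eclipsed): SH–H eclipsed, iPr–CH2Cl eclipsed, CH3–OH eclipsed; 1.5 + 3.7 + 2.2 = 7.4 kcal/mol.
CH2Cl at 180° (staggered): SH–OH gauche, iPr–CH2Cl gauche, CH3–CH2Cl gauche, CH3–OH gauche; 0.8 + 1.6 + 0.8 + 0.9 = 4.1 kcal/mol.
CH2Cl at 240° (eclipsed): SH–OH eclipsed, iPr–H eclipsed, CH3–CH2Cl eclipsed; 2.3 + 2.0 + 2.8 = 7.1 kcal/mol.
CH2Cl at 300° (staggered): SH–CH2Cl gauche, SH–OH gauche, iPr–OH gauche, CH3–CH2Cl gauche; 1.0 + 0.8 + 1.0 + 0.8 = 3.6 kcal/mol.
The maximum (7.4 kcal/mol) occurs with CH2Cl at 120°.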